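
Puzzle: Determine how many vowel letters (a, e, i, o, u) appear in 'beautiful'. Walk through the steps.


Vowels in 'beautiful': e, a, u, i, u = 5 vowels.

5


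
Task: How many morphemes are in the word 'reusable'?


Decomposition: re- (prefix) + use (root) + -able (suffix) = 3 morpheme(s)

3 morphemes


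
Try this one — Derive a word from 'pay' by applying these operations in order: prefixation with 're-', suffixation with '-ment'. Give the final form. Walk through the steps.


Step 1: Add prefix 're-' to 'pay' = 'repay'
Step 2: Add suffix '-ment' to 'repay' = 'repayment'

repayment


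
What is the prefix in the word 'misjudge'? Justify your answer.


The word 'misjudge' = 'mis' (prefix) + 'judge' (root). The prefix is 'mis'.

mis


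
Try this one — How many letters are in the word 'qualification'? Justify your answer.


Spell out 'qualification' and number each letter: q(1), u(2), a(3), l(4), i(5), f(6), i(7), c(8), a(9), t(10), i(11), o(12), n(13). Total: 13 letters.

13


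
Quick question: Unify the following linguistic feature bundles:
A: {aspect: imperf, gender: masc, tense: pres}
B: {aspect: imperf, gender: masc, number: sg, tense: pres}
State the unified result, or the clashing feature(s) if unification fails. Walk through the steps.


Compare features:
aspect: A=imperf vs B=imperf -> unified: imperf
gender: A=masc vs B=masc -> unified: masc
number: A=_ vs B=sg -> unified: sg
tense: A=pres vs B=pres -> unified: pres
No clashes found.

Unified: {aspect: imperf, gender: masc, number: sg, tense: pres}


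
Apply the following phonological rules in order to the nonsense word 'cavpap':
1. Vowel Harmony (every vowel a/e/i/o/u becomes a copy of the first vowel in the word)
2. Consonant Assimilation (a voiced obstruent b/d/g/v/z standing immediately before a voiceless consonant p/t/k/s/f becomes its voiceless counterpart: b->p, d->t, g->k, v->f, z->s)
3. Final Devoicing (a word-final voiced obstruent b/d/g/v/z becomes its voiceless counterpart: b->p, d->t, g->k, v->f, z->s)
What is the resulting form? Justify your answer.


Starting form: 'cavpap'
Rule 1: Vowel Harmony: all vowels already match. No change.
Rule 2: Consonant Assimilation: voiced obstruent before voiceless consonant becomes voiceless ('vp' -> 'fp'). 'cavpap' -> 'cafpap'
Rule 3: Final Devoicing: final consonant 'p' is not one of the voiced obstruents b/d/g/v/z. No change.
Final form: 'cafpap'

cafpap


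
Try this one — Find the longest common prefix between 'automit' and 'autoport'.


Compare from the start: 4 characters match: 'auto'. Mismatch at position 5: 'm' vs 'p'.

auto


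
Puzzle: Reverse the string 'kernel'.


Reverse 'kernel' character by character: 'lenrek'.

lenrek


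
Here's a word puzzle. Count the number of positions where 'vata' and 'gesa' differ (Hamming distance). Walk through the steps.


Alignment:
Position 1: 'v' vs 'g' = DIFFER
Position 2: 'a' vs 'e' = DIFFER
Position 3: 't' vs 's' = DIFFER
Position 4: 'a' vs 'a' = match
Total differences: 3

3


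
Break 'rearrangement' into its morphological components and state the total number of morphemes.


Step 1: Identify prefix: 're' (meaning: again)
Step 2: Identify root: 'arrange'
Step 3: Identify suffix(es): 'ment'
Decomposition: re- (prefix: again) + arrange (root) + -ment (suffix: action/result)
Total morphemes: 3

3 morphemes (re- (prefix: again) + arrange (root) + -ment (suffix: action/result))


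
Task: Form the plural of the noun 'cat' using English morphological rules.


Apply rule: Add -s. 'cat' becomes 'cats'.

cats


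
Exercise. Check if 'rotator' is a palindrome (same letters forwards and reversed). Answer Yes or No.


Forward: 'rotator'
Reversed: 'rotator'
They are identical.

Yes


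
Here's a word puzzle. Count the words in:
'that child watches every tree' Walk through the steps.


Split into words: that | child | watches | every | tree = 5 words.

5


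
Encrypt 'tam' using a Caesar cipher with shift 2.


Shift each letter by 2: t -> v, a -> c, m -> o. Result: 'vco'.

vco


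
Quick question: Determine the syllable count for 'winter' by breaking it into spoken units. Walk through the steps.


Break 'winter' into syllables: win-ter -> win | ter = 2 syllables

2 syllables


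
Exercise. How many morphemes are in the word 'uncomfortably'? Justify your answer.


Decomposition: un- (prefix) + comfort (root) + -able (suffix) + -ly (suffix) = 4 morpheme(s)

4 morphemes


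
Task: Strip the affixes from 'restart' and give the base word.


Remove prefix 're' from 'restart' to get root 'start'.

start


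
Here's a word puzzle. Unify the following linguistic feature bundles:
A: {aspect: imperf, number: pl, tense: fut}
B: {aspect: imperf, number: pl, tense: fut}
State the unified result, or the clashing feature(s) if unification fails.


Compare features:
aspect: A=imperf vs B=imperf -> unified: imperf
number: A=pl vs B=pl -> unified: pl
tense: A=fut vs B=fut -> unified: fut
No clashes found.

Unified: {aspect: imperf, number: pl, tense: fut}


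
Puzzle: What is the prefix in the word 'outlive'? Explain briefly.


The word 'outlive' = 'out' (prefix) + 'live' (root). The prefix is 'out'.

out


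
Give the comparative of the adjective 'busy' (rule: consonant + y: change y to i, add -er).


Apply comparative formation (consonant + y: change y to i, add -er): 'busy' -> 'busier'.

busier


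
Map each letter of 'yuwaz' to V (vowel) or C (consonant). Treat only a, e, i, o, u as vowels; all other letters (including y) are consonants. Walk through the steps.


Letter mapping: y = C, u = V, w = C, a = V, z = C.

CVCVC


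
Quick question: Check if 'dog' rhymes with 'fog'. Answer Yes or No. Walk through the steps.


Rime (stressed vowel + following sounds) of 'dog': -og = /ɒg/
Rime of 'fog': -og = /ɒg/
/ɒg/ and /ɒg/ are the same ending sound, so the words rhyme.

Yes


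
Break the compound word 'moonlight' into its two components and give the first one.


Split 'moonlight' into 'moon' + 'light'. The first part is 'moon'.

moon


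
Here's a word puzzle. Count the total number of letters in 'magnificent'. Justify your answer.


Spell out 'magnificent' and number each letter: m(1), a(2), g(3), n(4), i(5), f(6), i(7), c(8), e(9), n(10), t(11). Total: 11 letters.

11


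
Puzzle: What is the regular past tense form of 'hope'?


Apply rule: Add -d (word ends in -e). 'hope' becomes 'hoped'.

hoped


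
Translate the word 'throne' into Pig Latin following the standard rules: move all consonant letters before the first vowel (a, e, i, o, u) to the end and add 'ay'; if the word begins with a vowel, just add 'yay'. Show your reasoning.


'throne': move consonant cluster 'thr' to end and add 'ay': 'onethray'.

onethray


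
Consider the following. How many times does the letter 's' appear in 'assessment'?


Letter 's' in 'assessment': found at position(s) 2, 3, 5, 6 = 4 occurrence(s).

4


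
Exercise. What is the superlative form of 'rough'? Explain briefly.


Apply superlative formation (add -est): 'rough' -> 'roughest'.

roughest


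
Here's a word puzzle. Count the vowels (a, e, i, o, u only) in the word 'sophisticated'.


Vowels in 'sophisticated': o, i, i, a, e = 5 vowels.

5


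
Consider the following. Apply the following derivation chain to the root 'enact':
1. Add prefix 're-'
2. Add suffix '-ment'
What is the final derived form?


Step 1: Add prefix 're-' to 'enact' = 'reenact'
Step 2: Add suffix '-ment' to 'reenact' = 'reenactment'

reenactment


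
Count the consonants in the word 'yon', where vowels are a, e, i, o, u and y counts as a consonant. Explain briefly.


Consonants in 'yon': y, n = 2 consonants.

2


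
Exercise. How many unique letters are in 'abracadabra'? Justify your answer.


Unique letters in 'abracadabra': {a, b, c, d, r} = 5 distinct letters.

5


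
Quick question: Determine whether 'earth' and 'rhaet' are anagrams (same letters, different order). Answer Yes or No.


Sorted letters of 'earth': 'aehrt'
Sorted letters of 'rhaet': 'aehrt'
They match.

Yes


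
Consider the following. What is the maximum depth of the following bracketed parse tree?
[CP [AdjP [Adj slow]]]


Count bracket nesting levels:
'[' at pos 0: depth = 1
'[' at pos 4: depth = 2
'[' at pos 10: depth = 3
Maximum depth reached: 3

3


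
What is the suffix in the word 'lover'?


The word 'lover' = 'love' (root) + '-er' (suffix). The suffix is '-er'.

er


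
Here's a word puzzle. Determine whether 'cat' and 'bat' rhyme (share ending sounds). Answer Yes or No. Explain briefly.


Rime (stressed vowel + following sounds) of 'cat': -at = /æt/
Rime of 'bat': -at = /æt/
/æt/ and /æt/ are the same ending sound, so the words rhyme.

Yes


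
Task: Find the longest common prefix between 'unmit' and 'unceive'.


Compare from the start: 2 characters match: 'un'. Mismatch at position 3: 'm' vs 'c'.

un


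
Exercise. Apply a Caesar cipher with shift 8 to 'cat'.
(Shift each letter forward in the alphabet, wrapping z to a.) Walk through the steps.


Shift each letter by 8: c -> k, a -> i, t -> b. Result: 'kib'.

kib


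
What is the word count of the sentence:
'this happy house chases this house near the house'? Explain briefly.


Split into words: this | happy | house | chases | this | house | near | the | house = 9 words.

9


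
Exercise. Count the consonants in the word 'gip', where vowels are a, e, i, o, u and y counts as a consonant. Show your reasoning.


Consonants in 'gip': g, p = 2 consonants.

2


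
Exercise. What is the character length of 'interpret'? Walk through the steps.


Spell out 'interpret' and number each letter: i(1), n(2), t(3), e(4), r(5), p(6), r(7), e(8), t(9). Total: 9 letters.

9


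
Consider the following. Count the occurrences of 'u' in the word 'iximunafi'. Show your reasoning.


Letter 'u' in 'iximunafi': found at position(s) 5 = 1 occurrence(s).

1


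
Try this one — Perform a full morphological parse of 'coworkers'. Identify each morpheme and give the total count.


Step 1: Identify prefix: 'co' (meaning: together)
Step 2: Identify root: 'work'
Step 3: Identify suffix(es): 'er, s'
Decomposition: co- (prefix: together) + work (root) + -er (suffix: one who) + -s (plural)
Total morphemes: 4

4 morphemes (co- (prefix: together) + work (root) + -er (suffix: one who) + -s (plural))


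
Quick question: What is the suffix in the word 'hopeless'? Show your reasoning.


The word 'hopeless' = 'hope' (root) + '-less' (suffix). The suffix is '-less'.

less


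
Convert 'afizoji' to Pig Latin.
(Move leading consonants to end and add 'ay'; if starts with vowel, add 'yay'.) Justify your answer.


'afizoji' starts with a vowel, so add 'yay': 'afizojiyay'.

afizojiyay


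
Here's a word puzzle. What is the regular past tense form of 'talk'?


Apply rule: Add -ed. 'talk' becomes 'talked'.

talked


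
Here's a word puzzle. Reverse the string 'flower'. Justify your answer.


Reverse 'flower' character by character: 'rewolf'.

rewolf


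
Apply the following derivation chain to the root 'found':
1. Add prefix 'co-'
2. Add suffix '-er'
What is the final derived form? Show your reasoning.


Step 1: Add prefix 'co-' to 'found' = 'cofound'
Step 2: Add suffix '-er' to 'cofound' = 'cofounder'

cofounder


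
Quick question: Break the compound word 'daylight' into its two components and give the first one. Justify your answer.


Split 'daylight' into 'day' + 'light'. The first part is 'day'.

day


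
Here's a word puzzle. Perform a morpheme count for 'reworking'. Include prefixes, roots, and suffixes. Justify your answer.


Decomposition: re- (prefix) + work (root) + -ing (suffix) = 3 morpheme(s)

3 morphemes


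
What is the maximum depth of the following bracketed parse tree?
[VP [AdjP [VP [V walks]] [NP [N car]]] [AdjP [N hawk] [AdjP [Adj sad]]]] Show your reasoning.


Count bracket nesting levels:
'[' at pos 0: depth = 1
'[' at pos 4: depth = 2
'[' at pos 10: depth = 3
'[' at pos 14: depth = 4
'[' at pos 25: depth = 3
'[' at pos 29: depth = 4
'[' at pos 39: depth = 2
'[' at pos 45: depth = 3
'[' at pos 54: depth = 3
'[' at pos 60: depth = 4
Maximum depth reached: 4

4


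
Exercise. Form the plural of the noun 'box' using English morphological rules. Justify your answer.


Apply rule: Add -es (sibilant/fricative ending). 'box' becomes 'boxes'.

boxes


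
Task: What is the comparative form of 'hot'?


Apply comparative formation (double final consonant, add -er): 'hot' -> 'hotter'.

hotter


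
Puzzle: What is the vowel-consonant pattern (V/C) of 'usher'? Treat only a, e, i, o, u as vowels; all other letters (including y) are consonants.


Letter mapping: u = V, s = C, h = C, e = V, r = C.

VCCVC


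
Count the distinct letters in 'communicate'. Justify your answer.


Unique letters in 'communicate': {a, c, e, i, m, n, o, t, u} = 9 distinct letters.

9


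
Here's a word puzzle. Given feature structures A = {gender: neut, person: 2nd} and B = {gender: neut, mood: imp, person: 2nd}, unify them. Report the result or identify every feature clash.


Compare features:
gender: A=neut vs B=neut -> unified: neut
mood: A=_ vs B=imp -> unified: imp
person: A=2nd vs B=2nd -> unified: 2nd
No clashes found.

Unified: {gender: neut, mood: imp, person: 2nd}


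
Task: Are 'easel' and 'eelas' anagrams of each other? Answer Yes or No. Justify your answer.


Sorted letters of 'easel': 'aeels'
Sorted letters of 'eelas': 'aeels'
They match.

Yes


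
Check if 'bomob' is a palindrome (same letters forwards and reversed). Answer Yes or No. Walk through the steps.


Forward: 'bomob'
Reversed: 'bomob'
They are identical.

Yes


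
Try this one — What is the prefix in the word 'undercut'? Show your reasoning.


The word 'undercut' = 'under' (prefix) + 'cut' (root). The prefix is 'under'.

under


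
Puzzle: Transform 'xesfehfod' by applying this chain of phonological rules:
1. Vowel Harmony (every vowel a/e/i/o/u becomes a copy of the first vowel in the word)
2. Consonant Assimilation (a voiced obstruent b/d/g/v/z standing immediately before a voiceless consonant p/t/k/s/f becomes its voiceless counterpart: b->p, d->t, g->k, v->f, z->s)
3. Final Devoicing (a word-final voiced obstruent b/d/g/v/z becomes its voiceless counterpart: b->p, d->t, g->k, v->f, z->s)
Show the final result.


Starting form: 'xesfehfod'
Rule 1: Vowel Harmony: all vowels become 'e' (matching first vowel). 'xesfehfod' -> 'xesfehfed'
Rule 2: Consonant Assimilation: no voiced obstruent (b/d/g/v/z) stands immediately before a voiceless consonant (p/t/k/s/f). No change.
Rule 3: Final Devoicing: word-final voiced obstruent 'd' becomes voiceless 't'. 'xesfehfed' -> 'xesfehfet'
Final form: 'xesfehfet'

xesfehfet


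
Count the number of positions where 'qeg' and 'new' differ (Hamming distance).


Alignment:
Position 1: 'q' vs 'n' = DIFFER
Position 2: 'e' vs 'e' = match
Position 3: 'g' vs 'w' = DIFFER
Total differences: 2

2


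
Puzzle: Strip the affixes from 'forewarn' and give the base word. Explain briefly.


Remove prefix 'fore' from 'forewarn' to get root 'warn'.

warn


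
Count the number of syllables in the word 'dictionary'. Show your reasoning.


Break 'dictionary' into syllables: dic-tion-ar-y -> dic | tion | ar | y = 4 syllables

4 syllables


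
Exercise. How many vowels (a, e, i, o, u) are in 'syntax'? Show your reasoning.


Vowels in 'syntax': a = 1 vowels.

1


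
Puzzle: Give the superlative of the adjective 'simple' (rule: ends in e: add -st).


Apply superlative formation (ends in e: add -st): 'simple' -> 'simplest'.

simplest


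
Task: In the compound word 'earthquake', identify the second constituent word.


Split 'earthquake' into 'earth' + 'quake'. The second part is 'quake'.

quake


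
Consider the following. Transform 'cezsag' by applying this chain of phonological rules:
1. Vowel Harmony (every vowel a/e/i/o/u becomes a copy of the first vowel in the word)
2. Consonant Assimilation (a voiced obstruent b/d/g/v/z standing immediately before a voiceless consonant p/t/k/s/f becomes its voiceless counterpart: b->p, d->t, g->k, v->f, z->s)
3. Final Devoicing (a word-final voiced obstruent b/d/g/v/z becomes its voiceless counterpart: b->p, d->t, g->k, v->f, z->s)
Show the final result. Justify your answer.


Starting form: 'cezsag'
Rule 1: Vowel Harmony: all vowels become 'e' (matching first vowel). 'cezsag' -> 'cezseg'
Rule 2: Consonant Assimilation: voiced obstruent before voiceless consonant becomes voiceless ('zs' -> 'ss'). 'cezseg' -> 'cesseg'
Rule 3: Final Devoicing: word-final voiced obstruent 'g' becomes voiceless 'k'. 'cesseg' -> 'cessek'
Final form: 'cessek'

cessek


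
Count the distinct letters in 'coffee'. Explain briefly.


Unique letters in 'coffee': {c, e, f, o} = 4 distinct letters.

4


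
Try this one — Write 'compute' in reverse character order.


Reverse 'compute' character by character: 'etupmoc'.

etupmoc


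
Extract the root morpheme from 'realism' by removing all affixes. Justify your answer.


Remove suffix '-ism' from 'realism' to get root 'real'.

real


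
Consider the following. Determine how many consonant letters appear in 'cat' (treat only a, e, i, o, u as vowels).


Consonants in 'cat': c, t = 2 consonants.

2


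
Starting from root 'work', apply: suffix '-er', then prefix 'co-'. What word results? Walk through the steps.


Step 1: Add suffix '-er' to 'work' = 'worker'
Step 2: Add prefix 'co-' to 'worker' = 'coworker'

coworker


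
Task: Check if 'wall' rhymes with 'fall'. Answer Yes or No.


Rime (stressed vowel + following sounds) of 'wall': -all = /ɔːl/
Rime of 'fall': -all = /ɔːl/
/ɔːl/ and /ɔːl/ are the same ending sound, so the words rhyme.

Yes


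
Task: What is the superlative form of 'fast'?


Apply superlative formation (add -est): 'fast' -> 'fastest'.

fastest


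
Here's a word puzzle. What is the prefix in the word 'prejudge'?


The word 'prejudge' = 'pre' (prefix) + 'judge' (root). The prefix is 'pre'.

pre


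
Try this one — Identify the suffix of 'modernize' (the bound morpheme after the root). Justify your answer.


The word 'modernize' = 'modern' (root) + '-ize' (suffix). The suffix is '-ize'.

ize


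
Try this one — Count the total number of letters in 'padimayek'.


Spell out 'padimayek' and number each letter: p(1), a(2), d(3), i(4), m(5), a(6), y(7), e(8), k(9). Total: 9 letters.

9


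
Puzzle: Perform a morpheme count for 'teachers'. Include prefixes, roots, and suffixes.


Decomposition: teach (root) + -er (suffix) + -s (plural) = 3 morpheme(s)

3 morphemes


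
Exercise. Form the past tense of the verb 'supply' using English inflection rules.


Apply rule: Change -y to -ied. 'supply' becomes 'supplied'.

supplied


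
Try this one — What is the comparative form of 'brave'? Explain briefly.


Apply comparative formation (ends in e: add -r): 'brave' -> 'braver'.

braver


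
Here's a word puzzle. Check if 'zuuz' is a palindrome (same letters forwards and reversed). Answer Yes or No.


Forward: 'zuuz'
Reversed: 'zuuz'
They are identical.

Yes


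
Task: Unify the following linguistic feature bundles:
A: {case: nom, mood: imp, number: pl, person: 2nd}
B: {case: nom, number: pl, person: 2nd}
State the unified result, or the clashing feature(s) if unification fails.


Compare features:
case: A=nom vs B=nom -> unified: nom
mood: A=imp vs B=_ -> unified: imp
number: A=pl vs B=pl -> unified: pl
person: A=2nd vs B=2nd -> unified: 2nd
No clashes found.

Unified: {case: nom, mood: imp, number: pl, person: 2nd}


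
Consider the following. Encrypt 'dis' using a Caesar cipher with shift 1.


Shift each letter by 1: d -> e, i -> j, s -> t. Result: 'ejt'.

ejt


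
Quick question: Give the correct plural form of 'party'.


Apply rule: Change -y to -ies (consonant + y). 'party' becomes 'parties'.

parties


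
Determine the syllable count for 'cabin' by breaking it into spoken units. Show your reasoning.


Break 'cabin' into syllables: cab-in -> cab | in = 2 syllables

2 syllables


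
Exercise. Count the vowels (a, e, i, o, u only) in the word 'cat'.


Vowels in 'cat': a = 1 vowels.

1


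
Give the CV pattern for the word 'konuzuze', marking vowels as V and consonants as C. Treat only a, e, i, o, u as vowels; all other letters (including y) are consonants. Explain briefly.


Letter mapping: k = C, o = V, n = C, u = V, z = C, u = V, z = C, e = V.

CVCVCVCV


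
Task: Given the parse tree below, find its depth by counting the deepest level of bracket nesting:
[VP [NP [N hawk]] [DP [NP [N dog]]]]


Count bracket nesting levels:
'[' at pos 0: depth = 1
'[' at pos 4: depth = 2
'[' at pos 8: depth = 3
'[' at pos 18: depth = 2
'[' at pos 22: depth = 3
'[' at pos 26: depth = 4
Maximum depth reached: 4

4


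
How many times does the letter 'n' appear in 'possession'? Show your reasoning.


Letter 'n' in 'possession': found at position(s) 10 = 1 occurrence(s).

1


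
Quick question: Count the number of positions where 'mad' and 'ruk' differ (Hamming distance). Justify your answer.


Alignment:
Position 1: 'm' vs 'r' = DIFFER
Position 2: 'a' vs 'u' = DIFFER
Position 3: 'd' vs 'k' = DIFFER
Total differences: 3

3


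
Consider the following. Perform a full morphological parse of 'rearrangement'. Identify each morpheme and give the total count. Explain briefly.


Step 1: Identify prefix: 're' (meaning: again)
Step 2: Identify root: 'arrange'
Step 3: Identify suffix(es): 'ment'
Decomposition: re- (prefix: again) + arrange (root) + -ment (suffix: action/result)
Total morphemes: 3

3 morphemes (re- (prefix: again) + arrange (root) + -ment (suffix: action/result))


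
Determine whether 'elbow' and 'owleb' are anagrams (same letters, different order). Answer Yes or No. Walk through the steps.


Sorted letters of 'elbow': 'below'
Sorted letters of 'owleb': 'below'
They match.

Yes


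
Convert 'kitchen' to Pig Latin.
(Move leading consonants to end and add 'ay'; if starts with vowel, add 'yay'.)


'kitchen': move consonant cluster 'k' to end and add 'ay': 'itchenkay'.

itchenkay


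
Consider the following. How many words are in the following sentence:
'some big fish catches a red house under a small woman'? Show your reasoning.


Split into words: some | big | fish | catches | a | red | house | under | a | small | woman = 11 words.

11


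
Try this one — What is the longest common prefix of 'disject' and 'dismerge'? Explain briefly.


Compare from the start: 3 characters match: 'dis'. Mismatch at position 4: 'j' vs 'm'.

dis


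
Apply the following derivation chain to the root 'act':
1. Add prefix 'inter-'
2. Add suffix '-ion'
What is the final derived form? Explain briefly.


Step 1: Add prefix 'inter-' to 'act' = 'interact'
Step 2: Add suffix '-ion' to 'interact' = 'interaction'

interaction


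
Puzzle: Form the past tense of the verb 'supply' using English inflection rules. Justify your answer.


Apply rule: Change -y to -ied. 'supply' becomes 'supplied'.

supplied


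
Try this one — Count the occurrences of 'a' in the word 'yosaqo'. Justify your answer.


Letter 'a' in 'yosaqo': found at position(s) 4 = 1 occurrence(s).

1


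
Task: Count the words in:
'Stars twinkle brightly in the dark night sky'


Split into words: Stars | twinkle | brightly | in | the | dark | night | sky = 8 words.

8


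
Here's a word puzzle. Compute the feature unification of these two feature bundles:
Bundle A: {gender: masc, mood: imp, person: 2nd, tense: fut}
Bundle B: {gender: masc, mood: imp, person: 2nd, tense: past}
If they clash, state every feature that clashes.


Compare features:
gender: A=masc vs B=masc -> unified: masc
mood: A=imp vs B=imp -> unified: imp
person: A=2nd vs B=2nd -> unified: 2nd
tense: A=fut vs B=past -> CLASH
Clash detected on feature 'tense' (fut vs past); unification fails.

CLASH on 'tense' (fut vs past)


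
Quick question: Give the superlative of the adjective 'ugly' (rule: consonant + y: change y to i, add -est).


Apply superlative formation (consonant + y: change y to i, add -est): 'ugly' -> 'ugliest'.

ugliest


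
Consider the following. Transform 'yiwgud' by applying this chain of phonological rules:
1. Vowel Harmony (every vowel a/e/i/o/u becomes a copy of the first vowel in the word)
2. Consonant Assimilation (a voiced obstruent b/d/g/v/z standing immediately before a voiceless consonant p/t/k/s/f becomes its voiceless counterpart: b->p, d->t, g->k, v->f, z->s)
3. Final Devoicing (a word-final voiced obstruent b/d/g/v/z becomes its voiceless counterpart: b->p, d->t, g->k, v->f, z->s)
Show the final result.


Starting form: 'yiwgud'
Rule 1: Vowel Harmony: all vowels become 'i' (matching first vowel). 'yiwgud' -> 'yiwgid'
Rule 2: Consonant Assimilation: no voiced obstruent (b/d/g/v/z) stands immediately before a voiceless consonant (p/t/k/s/f). No change.
Rule 3: Final Devoicing: word-final voiced obstruent 'd' becomes voiceless 't'. 'yiwgid' -> 'yiwgit'
Final form: 'yiwgit'

yiwgit


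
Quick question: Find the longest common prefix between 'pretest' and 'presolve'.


Compare from the start: 3 characters match: 'pre'. Mismatch at position 4: 't' vs 's'.

pre


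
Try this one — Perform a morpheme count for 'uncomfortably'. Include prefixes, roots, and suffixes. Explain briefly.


Decomposition: un- (prefix) + comfort (root) + -able (suffix) + -ly (suffix) = 4 morpheme(s)

4 morphemes


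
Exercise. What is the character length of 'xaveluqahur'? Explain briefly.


Spell out 'xaveluqahur' and number each letter: x(1), a(2), v(3), e(4), l(5), u(6), q(7), a(8), h(9), u(10), r(11). Total: 11 letters.

11


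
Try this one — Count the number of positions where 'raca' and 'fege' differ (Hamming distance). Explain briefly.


Alignment:
Position 1: 'r' vs 'f' = DIFFER
Position 2: 'a' vs 'e' = DIFFER
Position 3: 'c' vs 'g' = DIFFER
Position 4: 'a' vs 'e' = DIFFER
Total differences: 4

4


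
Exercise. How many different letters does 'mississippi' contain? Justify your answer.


Unique letters in 'mississippi': {i, m, p, s} = 4 distinct letters.

4


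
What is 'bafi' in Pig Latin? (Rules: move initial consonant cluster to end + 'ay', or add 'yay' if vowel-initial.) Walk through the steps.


'bafi': move consonant cluster 'b' to end and add 'ay': 'afibay'.

afibay


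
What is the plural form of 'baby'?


Apply rule: Change -y to -ies (consonant + y). 'baby' becomes 'babies'.

babies


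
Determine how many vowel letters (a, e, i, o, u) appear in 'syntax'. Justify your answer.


Vowels in 'syntax': a = 1 vowels.

1


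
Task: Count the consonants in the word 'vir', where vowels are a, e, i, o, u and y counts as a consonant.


Consonants in 'vir': v, r = 2 consonants.

2


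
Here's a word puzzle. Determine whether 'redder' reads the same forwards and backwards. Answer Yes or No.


Forward: 'redder'
Reversed: 'redder'
They are identical.

Yes


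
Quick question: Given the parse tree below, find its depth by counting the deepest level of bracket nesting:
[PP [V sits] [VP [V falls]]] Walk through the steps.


Count bracket nesting levels:
'[' at pos 0: depth = 1
'[' at pos 4: depth = 2
'[' at pos 13: depth = 2
'[' at pos 17: depth = 3
Maximum depth reached: 3

3


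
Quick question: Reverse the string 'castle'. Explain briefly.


Reverse 'castle' character by character: 'eltsac'.

eltsac


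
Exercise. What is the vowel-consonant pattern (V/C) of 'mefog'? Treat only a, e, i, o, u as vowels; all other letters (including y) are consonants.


Letter mapping: m = C, e = V, f = C, o = V, g = C.

CVCVC


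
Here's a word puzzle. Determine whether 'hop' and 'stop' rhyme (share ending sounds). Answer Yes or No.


Rime (stressed vowel + following sounds) of 'hop': -op = /ɒp/
Rime of 'stop': -op = /ɒp/
/ɒp/ and /ɒp/ are the same ending sound, so the words rhyme.

Yes


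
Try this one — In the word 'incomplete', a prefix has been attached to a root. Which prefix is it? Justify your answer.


The word 'incomplete' = 'in' (prefix) + 'complete' (root). The prefix is 'in'.

in


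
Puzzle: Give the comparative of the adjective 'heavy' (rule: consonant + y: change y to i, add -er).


Apply comparative formation (consonant + y: change y to i, add -er): 'heavy' -> 'heavier'.

heavier


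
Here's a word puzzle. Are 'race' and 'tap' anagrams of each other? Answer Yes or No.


Sorted letters of 'race': 'acer'
Sorted letters of 'tap': 'apt'
They do not match.

No


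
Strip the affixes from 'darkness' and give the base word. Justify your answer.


Remove suffix '-ness' from 'darkness' to get root 'dark'.

dark


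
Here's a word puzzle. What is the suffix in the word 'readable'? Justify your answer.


The word 'readable' = 'read' (root) + '-able' (suffix). The suffix is '-able'.

able


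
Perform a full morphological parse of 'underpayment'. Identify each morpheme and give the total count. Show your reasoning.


Step 1: Identify prefix: 'under' (meaning: beneath/insufficient)
Step 2: Identify root: 'pay'
Step 3: Identify suffix(es): 'ment'
Decomposition: under- (prefix: beneath/insufficient) + pay (root) + -ment (suffix: action/result)
Total morphemes: 3

3 morphemes (under- (prefix: beneath/insufficient) + pay (root) + -ment (suffix: action/result))


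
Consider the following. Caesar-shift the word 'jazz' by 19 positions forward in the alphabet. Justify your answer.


Shift each letter by 19: j -> c, a -> t, z -> s, z -> s. Result: 'ctss'.

ctss


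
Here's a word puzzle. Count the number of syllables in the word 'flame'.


Break 'flame' into syllables: flame -> flame = 1 syllable

1 syllable


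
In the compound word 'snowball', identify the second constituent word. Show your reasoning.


Split 'snowball' into 'snow' + 'ball'. The second part is 'ball'.

ball


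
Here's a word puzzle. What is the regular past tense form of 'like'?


Apply rule: Add -d (word ends in -e). 'like' becomes 'liked'.

liked


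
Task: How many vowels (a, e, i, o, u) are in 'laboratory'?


Vowels in 'laboratory': a, o, a, o = 4 vowels.

4


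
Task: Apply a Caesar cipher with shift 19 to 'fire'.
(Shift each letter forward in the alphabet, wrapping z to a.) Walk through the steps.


Shift each letter by 19: f -> y, i -> b, r -> k, e -> x. Result: 'ybkx'.

ybkx


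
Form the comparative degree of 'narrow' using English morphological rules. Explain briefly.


Apply comparative formation (add -er): 'narrow' -> 'narrower'.

narrower


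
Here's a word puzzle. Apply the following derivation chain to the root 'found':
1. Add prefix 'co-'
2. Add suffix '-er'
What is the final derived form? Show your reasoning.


Step 1: Add prefix 'co-' to 'found' = 'cofound'
Step 2: Add suffix '-er' to 'cofound' = 'cofounder'

cofounder


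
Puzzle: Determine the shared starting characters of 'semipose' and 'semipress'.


Compare from the start: 5 characters match: 'semip'. Mismatch at position 6: 'o' vs 'r'.

semip


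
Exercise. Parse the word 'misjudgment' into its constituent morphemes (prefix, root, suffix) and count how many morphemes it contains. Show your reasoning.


Step 1: Identify prefix: 'mis' (meaning: wrongly)
Step 2: Identify root: 'judge'
Step 3: Identify suffix(es): 'ment'
Decomposition: mis- (prefix: wrongly) + judge (root) + -ment (suffix: action/result)
Total morphemes: 3

3 morphemes (mis- (prefix: wrongly) + judge (root) + -ment (suffix: action/result))


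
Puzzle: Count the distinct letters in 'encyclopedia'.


Unique letters in 'encyclopedia': {a, c, d, e, i, l, n, o, p, y} = 10 distinct letters.

10


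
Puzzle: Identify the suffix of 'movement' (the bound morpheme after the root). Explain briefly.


The word 'movement' = 'move' (root) + '-ment' (suffix). The suffix is '-ment'.

ment


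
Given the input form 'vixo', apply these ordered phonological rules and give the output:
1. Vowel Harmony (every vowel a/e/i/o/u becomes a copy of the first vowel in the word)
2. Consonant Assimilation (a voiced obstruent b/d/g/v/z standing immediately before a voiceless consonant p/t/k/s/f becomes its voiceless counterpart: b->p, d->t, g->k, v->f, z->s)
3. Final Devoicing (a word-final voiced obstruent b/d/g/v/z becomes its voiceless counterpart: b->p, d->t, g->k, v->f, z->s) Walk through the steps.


Starting form: 'vixo'
Rule 1: Vowel Harmony: all vowels become 'i' (matching first vowel). 'vixo' -> 'vixi'
Rule 2: Consonant Assimilation: no voiced obstruent (b/d/g/v/z) stands immediately before a voiceless consonant (p/t/k/s/f). No change.
Rule 3: Final Devoicing: the word ends in the vowel 'i', not a consonant. No change.
Final form: 'vixi'

vixi


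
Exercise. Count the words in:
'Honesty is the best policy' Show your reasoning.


Split into words: Honesty | is | the | best | policy = 5 words.

5


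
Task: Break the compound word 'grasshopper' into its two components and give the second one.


Split 'grasshopper' into 'grass' + 'hopper'. The second part is 'hopper'.

hopper


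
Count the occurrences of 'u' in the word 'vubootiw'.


Letter 'u' in 'vubootiw': found at position(s) 2 = 1 occurrence(s).

1


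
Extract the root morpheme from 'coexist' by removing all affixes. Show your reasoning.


Remove prefix 'co' from 'coexist' to get root 'exist'.

exist


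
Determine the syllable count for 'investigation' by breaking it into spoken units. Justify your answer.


Break 'investigation' into syllables: in-ves-ti-ga-tion -> in | ves | ti | ga | tion = 5 syllables

5 syllables


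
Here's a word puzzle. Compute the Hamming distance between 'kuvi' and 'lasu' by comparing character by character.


Alignment:
Position 1: 'k' vs 'l' = DIFFER
Position 2: 'u' vs 'a' = DIFFER
Position 3: 'v' vs 's' = DIFFER
Position 4: 'i' vs 'u' = DIFFER
Total differences: 4

4


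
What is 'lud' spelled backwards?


Reverse 'lud' character by character: 'dul'.

dul


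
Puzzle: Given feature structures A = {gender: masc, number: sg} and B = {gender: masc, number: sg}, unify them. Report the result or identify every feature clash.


Compare features:
gender: A=masc vs B=masc -> unified: masc
number: A=sg vs B=sg -> unified: sg
No clashes found.

Unified: {gender: masc, number: sg}


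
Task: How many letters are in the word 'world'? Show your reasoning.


Spell out 'world' and number each letter: w(1), o(2), r(3), l(4), d(5). Total: 5 letters.

5


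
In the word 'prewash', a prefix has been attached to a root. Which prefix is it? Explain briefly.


The word 'prewash' = 'pre' (prefix) + 'wash' (root). The prefix is 'pre'.

pre


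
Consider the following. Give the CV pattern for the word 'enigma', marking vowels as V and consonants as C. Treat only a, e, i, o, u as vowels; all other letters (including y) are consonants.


Letter mapping: e = V, n = C, i = V, g = C, m = C, a = V.

VCVCCV


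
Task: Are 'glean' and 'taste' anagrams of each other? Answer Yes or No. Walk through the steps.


Sorted letters of 'glean': 'aegln'
Sorted letters of 'taste': 'aestt'
They do not match.

No


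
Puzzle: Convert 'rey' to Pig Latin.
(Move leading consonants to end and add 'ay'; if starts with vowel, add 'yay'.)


'rey': move consonant cluster 'r' to end and add 'ay': 'eyray'.

eyray


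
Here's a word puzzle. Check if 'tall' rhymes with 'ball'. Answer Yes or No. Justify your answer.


Rime (stressed vowel + following sounds) of 'tall': -all = /ɔːl/
Rime of 'ball': -all = /ɔːl/
/ɔːl/ and /ɔːl/ are the same ending sound, so the words rhyme.

Yes


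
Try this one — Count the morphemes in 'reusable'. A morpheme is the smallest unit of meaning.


Decomposition: re- (prefix) + use (root) + -able (suffix) = 3 morpheme(s)

3 morphemes


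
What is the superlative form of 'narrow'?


Apply superlative formation (add -est): 'narrow' -> 'narrowest'.

narrowest


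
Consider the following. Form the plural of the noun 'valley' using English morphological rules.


Apply rule: Add -s. 'valley' becomes 'valleys'.

valleys


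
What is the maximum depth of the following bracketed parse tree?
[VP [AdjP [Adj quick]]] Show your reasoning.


Count bracket nesting levels:
'[' at pos 0: depth = 1
'[' at pos 4: depth = 2
'[' at pos 10: depth = 3
Maximum depth reached: 3

3


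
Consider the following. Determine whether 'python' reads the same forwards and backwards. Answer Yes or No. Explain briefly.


Forward: 'python'
Reversed: 'nohtyp'
They differ.

No


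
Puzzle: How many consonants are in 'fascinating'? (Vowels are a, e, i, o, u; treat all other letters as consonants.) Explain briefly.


Consonants in 'fascinating': f, s, c, n, t, n, g = 7 consonants.

7


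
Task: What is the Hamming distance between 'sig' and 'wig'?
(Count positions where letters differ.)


Alignment:
Position 1: 's' vs 'w' = DIFFER
Position 2: 'i' vs 'i' = match
Position 3: 'g' vs 'g' = match
Total differences: 1

1


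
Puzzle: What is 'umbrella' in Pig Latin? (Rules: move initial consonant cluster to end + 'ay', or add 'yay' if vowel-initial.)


'umbrella' starts with a vowel, so add 'yay': 'umbrellayay'.

umbrellayay


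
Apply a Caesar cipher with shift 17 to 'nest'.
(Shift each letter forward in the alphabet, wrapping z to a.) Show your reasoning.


Shift each letter by 17: n -> e, e -> v, s -> j, t -> k. Result: 'evjk'.

evjk


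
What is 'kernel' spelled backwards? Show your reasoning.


Reverse 'kernel' character by character: 'lenrek'.

lenrek


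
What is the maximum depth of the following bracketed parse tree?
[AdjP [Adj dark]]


Count bracket nesting levels:
'[' at pos 0: depth = 1
'[' at pos 6: depth = 2
Maximum depth reached: 2

2


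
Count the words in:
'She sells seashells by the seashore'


Split into words: She | sells | seashells | by | the | seashore = 6 words.

6


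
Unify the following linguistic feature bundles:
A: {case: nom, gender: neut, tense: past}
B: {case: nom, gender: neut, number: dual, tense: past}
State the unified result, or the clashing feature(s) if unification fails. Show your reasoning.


Compare features:
case: A=nom vs B=nom -> unified: nom
gender: A=neut vs B=neut -> unified: neut
number: A=_ vs B=dual -> unified: dual
tense: A=past vs B=past -> unified: past
No clashes found.

Unified: {case: nom, gender: neut, number: dual, tense: past}


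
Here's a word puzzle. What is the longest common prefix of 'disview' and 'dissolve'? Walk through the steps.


Compare from the start: 3 characters match: 'dis'. Mismatch at position 4: 'v' vs 's'.

dis


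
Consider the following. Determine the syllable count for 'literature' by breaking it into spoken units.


Break 'literature' into syllables: lit-er-a-ture -> lit | er | a | ture = 4 syllables

4 syllables


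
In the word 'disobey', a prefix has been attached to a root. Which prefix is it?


The word 'disobey' = 'dis' (prefix) + 'obey' (root). The prefix is 'dis'.

dis


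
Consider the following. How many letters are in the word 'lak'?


Spell out 'lak' and number each letter: l(1), a(2), k(3). Total: 3 letters.

3


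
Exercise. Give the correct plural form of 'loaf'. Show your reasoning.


Apply rule: Change -f to -ves. 'loaf' becomes 'loaves'.

loaves


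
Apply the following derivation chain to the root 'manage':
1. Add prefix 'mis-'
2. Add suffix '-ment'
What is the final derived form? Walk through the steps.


Step 1: Add prefix 'mis-' to 'manage' = 'mismanage'
Step 2: Add suffix '-ment' to 'mismanage' = 'mismanagement'

mismanagement
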